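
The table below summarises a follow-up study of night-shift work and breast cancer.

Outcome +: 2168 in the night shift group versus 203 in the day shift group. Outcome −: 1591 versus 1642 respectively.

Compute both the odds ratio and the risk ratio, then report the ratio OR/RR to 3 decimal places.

2.103

From the description: a = 2168, b = 1591, c = 203, d = 1642.
OR = (2168·1642)/(1591·203) = 3559856/322973 = 11.02215
Risk in exposed = 2168/3759 = 0.57675; risk in unexposed = 203/1845 = 0.11003; RR = 5.24188
OR/RR = 11.02215 / 5.24188 = 2.10271
The outcome is not rare, so the OR lies further from 1 than the RR.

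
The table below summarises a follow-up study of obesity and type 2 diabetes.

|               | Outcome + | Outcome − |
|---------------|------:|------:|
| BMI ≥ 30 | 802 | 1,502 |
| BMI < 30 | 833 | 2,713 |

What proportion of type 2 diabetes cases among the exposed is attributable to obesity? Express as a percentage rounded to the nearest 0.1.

32.5

Cells: a = 802, b = 1502, c = 833, d = 2713.
Risk in exposed = 802/2304 = 0.34809; risk in unexposed = 833/3546 = 0.23491.
RR = 0.34809/0.23491 = 1.48179
AR% = (RR − 1)/RR × 100 = (1.48179 − 1)/1.48179 × 100 = 32.5139%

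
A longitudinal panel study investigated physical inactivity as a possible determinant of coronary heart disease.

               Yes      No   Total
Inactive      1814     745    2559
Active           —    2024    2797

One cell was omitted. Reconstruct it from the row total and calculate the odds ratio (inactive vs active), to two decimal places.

6.38

The missing cell is in the unexposed row: 2797 − 2024 = 773.
So a = 1814, b = 745, c = 773, d = 2024.
OR = (a·d)/(b·c) = (1814 × 2024) / (745 × 773) = 3671536 / 575885 = 6.37547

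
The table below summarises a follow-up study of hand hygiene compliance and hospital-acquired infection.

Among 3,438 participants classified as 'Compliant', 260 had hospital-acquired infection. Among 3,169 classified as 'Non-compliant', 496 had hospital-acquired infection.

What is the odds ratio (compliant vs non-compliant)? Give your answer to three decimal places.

0.441

From the description: a = 260, b = 3178, c = 496, d = 2673.
OR = (a·d)/(b·c) = (260 × 2673) / (3178 × 496) = 694980 / 1576288 = 0.44090
Exposure is associated with lower odds of hospital-acquired infection (OR = 0.44 < 1).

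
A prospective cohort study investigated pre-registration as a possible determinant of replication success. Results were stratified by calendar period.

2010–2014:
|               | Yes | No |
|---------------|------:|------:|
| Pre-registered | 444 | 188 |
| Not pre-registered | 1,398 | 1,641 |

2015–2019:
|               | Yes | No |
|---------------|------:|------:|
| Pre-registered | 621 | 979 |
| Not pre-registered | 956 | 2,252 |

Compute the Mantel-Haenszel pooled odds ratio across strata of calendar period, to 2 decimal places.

1.84

OR_MH = Σ(aᵢdᵢ/nᵢ) / Σ(bᵢcᵢ/nᵢ), where nᵢ is the stratum total.
Stratum 1 (2010–2014): n = 3671; a·d/n = 444·1641/3671 = 198.4756; b·c/n = 188·1398/3671 = 71.5947
Stratum 2 (2015–2019): n = 4808; a·d/n = 621·2252/4808 = 290.8677; b·c/n = 979·956/4808 = 194.6597
OR_MH = (198.4756 + 290.8677) / (71.5947 + 194.6597) = 489.3433 / 266.2544 = 1.83788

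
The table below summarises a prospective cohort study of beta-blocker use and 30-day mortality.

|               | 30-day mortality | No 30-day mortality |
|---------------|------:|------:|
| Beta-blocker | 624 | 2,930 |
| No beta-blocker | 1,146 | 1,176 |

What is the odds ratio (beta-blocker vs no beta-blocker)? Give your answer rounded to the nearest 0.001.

Cells: a = 624, b = 2930, c = 1146, d = 1176.
OR = (a·d)/(b·c) = (624 × 1176) / (2930 × 1146) = 733824 / 3357780 = 0.21854
Exposure is associated with lower odds of 30-day mortality (OR = 0.22 < 1).

0.219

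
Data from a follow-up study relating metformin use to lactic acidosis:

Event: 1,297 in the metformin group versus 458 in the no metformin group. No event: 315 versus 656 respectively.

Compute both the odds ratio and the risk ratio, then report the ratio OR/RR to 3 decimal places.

From the description: a = 1297, b = 315, c = 458, d = 656.
OR = (1297·656)/(315·458) = 850832/144270 = 5.89750
Risk in exposed = 1297/1612 = 0.80459; risk in unexposed = 458/1114 = 0.41113; RR = 1.95702
OR/RR = 5.89750 / 1.95702 = 3.01351
The outcome is not rare, so the OR lies further from 1 than the RR.

3.014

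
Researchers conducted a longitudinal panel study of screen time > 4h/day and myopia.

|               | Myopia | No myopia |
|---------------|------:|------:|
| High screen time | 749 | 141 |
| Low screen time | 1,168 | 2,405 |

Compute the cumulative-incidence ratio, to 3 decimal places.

Cells: a = 749, b = 141, c = 1168, d = 2405.
Risk in exposed = 749/890 = 0.84157; risk in unexposed = 1168/3573 = 0.32690.
RR = 0.84157 / 0.32690 = 2.57444
The risk among the exposed is 2.57 times that among the unexposed.

2.574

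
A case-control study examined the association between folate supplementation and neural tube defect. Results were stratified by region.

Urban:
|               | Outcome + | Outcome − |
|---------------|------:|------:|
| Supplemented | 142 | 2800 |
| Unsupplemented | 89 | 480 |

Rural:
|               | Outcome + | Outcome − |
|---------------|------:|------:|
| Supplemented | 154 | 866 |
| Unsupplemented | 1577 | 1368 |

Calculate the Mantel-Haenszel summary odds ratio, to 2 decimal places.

0.17

OR_MH = Σ(aᵢdᵢ/nᵢ) / Σ(bᵢcᵢ/nᵢ), where nᵢ is the stratum total.
Stratum 1 (Urban): n = 3511; a·d/n = 142·480/3511 = 19.4133; b·c/n = 2800·89/3511 = 70.9769
Stratum 2 (Rural): n = 3965; a·d/n = 154·1368/3965 = 53.1329; b·c/n = 866·1577/3965 = 344.4343
OR_MH = (19.4133 + 53.1329) / (70.9769 + 344.4343) = 72.5462 / 415.4112 = 0.17464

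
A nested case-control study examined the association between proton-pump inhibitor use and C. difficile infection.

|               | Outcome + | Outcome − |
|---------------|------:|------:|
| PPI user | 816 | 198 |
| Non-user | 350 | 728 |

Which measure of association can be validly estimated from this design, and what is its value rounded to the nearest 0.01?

Cells: a = 816, b = 198, c = 350, d = 728.
This is a nested case-control study: participants were sampled on outcome status, so risks in the source population cannot be estimated directly — relative risk is not valid here. The odds ratio is the appropriate measure.
OR = (a·d)/(b·c) = (816 × 728) / (198 × 350) = 594048 / 69300 = 8.57212

8.57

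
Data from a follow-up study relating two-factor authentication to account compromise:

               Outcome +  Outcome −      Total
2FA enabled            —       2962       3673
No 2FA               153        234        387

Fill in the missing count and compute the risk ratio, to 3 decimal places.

0.490

The missing cell is in the exposed row: 3673 − 2962 = 711.
So a = 711, b = 2962, c = 153, d = 234.
RR = [a/(a+b)] / [c/(c+d)] = (711/3673) / (153/387) = 0.19357/0.39535 = 0.48963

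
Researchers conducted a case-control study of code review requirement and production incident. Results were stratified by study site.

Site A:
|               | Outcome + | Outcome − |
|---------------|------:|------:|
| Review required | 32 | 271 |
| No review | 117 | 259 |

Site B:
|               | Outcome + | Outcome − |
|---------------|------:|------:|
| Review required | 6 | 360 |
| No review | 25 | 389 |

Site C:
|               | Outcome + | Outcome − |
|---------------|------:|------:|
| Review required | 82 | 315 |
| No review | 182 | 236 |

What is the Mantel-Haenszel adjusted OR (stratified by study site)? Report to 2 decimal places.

OR_MH = Σ(aᵢdᵢ/nᵢ) / Σ(bᵢcᵢ/nᵢ), where nᵢ is the stratum total.
Stratum 1 (Site A): n = 679; a·d/n = 32·259/679 = 12.2062; b·c/n = 271·117/679 = 46.6966
Stratum 2 (Site B): n = 780; a·d/n = 6·389/780 = 2.9923; b·c/n = 360·25/780 = 11.5385
Stratum 3 (Site C): n = 815; a·d/n = 82·236/815 = 23.7448; b·c/n = 315·182/815 = 70.3436
OR_MH = (12.2062 + 2.9923 + 23.7448) / (46.6966 + 11.5385 + 70.3436) = 38.9433 / 128.5786 = 0.30288

0.30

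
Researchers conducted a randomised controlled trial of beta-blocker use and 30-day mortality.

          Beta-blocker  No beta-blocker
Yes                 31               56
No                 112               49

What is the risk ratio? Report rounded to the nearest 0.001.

0.406

Reading the table with exposure as columns: a = 31 (Beta-blocker, case), b = 112 (Beta-blocker, non-case), c = 56 (No beta-blocker, case), d = 49.
Risk in exposed = 31/143 = 0.21678; risk in unexposed = 56/105 = 0.53333.
RR = 0.21678 / 0.53333 = 0.40647
The risk is 59% lower among the exposed than among the unexposed.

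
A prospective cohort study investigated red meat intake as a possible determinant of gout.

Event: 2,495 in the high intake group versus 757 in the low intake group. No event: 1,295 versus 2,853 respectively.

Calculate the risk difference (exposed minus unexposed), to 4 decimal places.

0.4486

From the description: a = 2495, b = 1295, c = 757, d = 2853.
Risk in exposed = 2495/3790 = 0.658311; risk in unexposed = 757/3610 = 0.209695.
Risk difference = 0.658311 − 0.209695 = 0.448616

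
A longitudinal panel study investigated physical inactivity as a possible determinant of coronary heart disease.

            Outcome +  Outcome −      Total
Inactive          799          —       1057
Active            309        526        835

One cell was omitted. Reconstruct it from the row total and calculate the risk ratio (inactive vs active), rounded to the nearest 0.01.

The missing cell is in the exposed row: 1057 − 799 = 258.
So a = 799, b = 258, c = 309, d = 526.
RR = [a/(a+b)] / [c/(c+d)] = (799/1057) / (309/835) = 0.75591/0.37006 = 2.04268

2.04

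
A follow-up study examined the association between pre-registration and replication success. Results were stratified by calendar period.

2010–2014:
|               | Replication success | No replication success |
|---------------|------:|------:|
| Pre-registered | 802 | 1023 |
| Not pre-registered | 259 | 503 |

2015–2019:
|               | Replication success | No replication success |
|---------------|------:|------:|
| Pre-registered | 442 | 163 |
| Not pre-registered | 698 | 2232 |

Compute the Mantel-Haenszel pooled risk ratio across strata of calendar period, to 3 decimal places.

1.994

RR_MH = Σ(aᵢ·n₀ᵢ/nᵢ) / Σ(cᵢ·n₁ᵢ/nᵢ), with n₁ᵢ = aᵢ+bᵢ (exposed), n₀ᵢ = cᵢ+dᵢ (unexposed), nᵢ = n₁ᵢ+n₀ᵢ.
Stratum 1 (2010–2014): n₁ = 1825, n₀ = 762, n = 2587; a·n₀/n = 802·762/2587 = 236.2288; c·n₁/n = 259·1825/2587 = 182.7116
Stratum 2 (2015–2019): n₁ = 605, n₀ = 2930, n = 3535; a·n₀/n = 442·2930/3535 = 366.3536; c·n₁/n = 698·605/3535 = 119.4597
RR_MH = (236.2288 + 366.3536) / (182.7116 + 119.4597) = 602.5824 / 302.1713 = 1.99417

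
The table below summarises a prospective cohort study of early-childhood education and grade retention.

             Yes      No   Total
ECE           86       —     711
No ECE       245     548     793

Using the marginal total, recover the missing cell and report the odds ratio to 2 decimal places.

The missing cell is in the exposed row: 711 − 86 = 625.
So a = 86, b = 625, c = 245, d = 548.
OR = (a·d)/(b·c) = (86 × 548) / (625 × 245) = 47128 / 153125 = 0.30777

0.31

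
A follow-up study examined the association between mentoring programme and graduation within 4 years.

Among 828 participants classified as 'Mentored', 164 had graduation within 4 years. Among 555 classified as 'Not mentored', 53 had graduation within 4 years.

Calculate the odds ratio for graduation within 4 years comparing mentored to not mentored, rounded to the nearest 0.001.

2.339

From the description: a = 164, b = 664, c = 53, d = 502.
OR = (a·d)/(b·c) = (164 × 502) / (664 × 53) = 82328 / 35192 = 2.33940
The odds of graduation within 4 years are about 2.34 times as high in the mentored group.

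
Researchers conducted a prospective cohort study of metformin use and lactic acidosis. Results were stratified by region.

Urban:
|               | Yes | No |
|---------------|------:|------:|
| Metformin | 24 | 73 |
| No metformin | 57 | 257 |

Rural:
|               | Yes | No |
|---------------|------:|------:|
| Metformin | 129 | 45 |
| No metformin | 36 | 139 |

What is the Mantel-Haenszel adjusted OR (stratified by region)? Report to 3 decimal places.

4.496

OR_MH = Σ(aᵢdᵢ/nᵢ) / Σ(bᵢcᵢ/nᵢ), where nᵢ is the stratum total.
Stratum 1 (Urban): n = 411; a·d/n = 24·257/411 = 15.0073; b·c/n = 73·57/411 = 10.1241
Stratum 2 (Rural): n = 349; a·d/n = 129·139/349 = 51.3782; b·c/n = 45·36/349 = 4.6418
OR_MH = (15.0073 + 51.3782) / (10.1241 + 4.6418) = 66.3855 / 14.7659 = 4.49586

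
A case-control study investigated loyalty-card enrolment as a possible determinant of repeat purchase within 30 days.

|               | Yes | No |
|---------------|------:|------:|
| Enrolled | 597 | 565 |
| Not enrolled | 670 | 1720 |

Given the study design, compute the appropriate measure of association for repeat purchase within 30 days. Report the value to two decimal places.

2.71

Cells: a = 597, b = 565, c = 670, d = 1720.
This is a case-control study: participants were sampled on outcome status, so risks in the source population cannot be estimated directly — relative risk is not valid here. The odds ratio is the appropriate measure.
OR = (a·d)/(b·c) = (597 × 1720) / (565 × 670) = 1026840 / 378550 = 2.71256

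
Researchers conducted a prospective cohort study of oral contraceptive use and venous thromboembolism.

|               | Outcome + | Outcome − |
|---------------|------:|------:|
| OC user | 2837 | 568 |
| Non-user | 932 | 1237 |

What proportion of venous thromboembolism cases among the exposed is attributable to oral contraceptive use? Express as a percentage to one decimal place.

Cells: a = 2837, b = 568, c = 932, d = 1237.
Risk in exposed = 2837/3405 = 0.83319; risk in unexposed = 932/2169 = 0.42969.
RR = 0.83319/0.42969 = 1.93904
AR% = (RR − 1)/RR × 100 = (1.93904 − 1)/1.93904 × 100 = 48.4280%

48.4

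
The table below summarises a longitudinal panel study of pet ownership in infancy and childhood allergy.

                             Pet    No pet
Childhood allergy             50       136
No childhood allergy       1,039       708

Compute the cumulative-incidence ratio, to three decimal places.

Reading the table with exposure as columns: a = 50 (Pet, case), b = 1039 (Pet, non-case), c = 136 (No pet, case), d = 708.
Risk in exposed = 50/1089 = 0.04591; risk in unexposed = 136/844 = 0.16114.
RR = 0.04591 / 0.16114 = 0.28493
The risk is 72% lower among the exposed than among the unexposed.

0.285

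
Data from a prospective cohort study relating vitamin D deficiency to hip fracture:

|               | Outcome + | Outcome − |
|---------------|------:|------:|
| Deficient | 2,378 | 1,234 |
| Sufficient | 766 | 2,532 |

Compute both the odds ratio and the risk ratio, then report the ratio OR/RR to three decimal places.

Cells: a = 2378, b = 1234, c = 766, d = 2532.
OR = (2378·2532)/(1234·766) = 6021096/945244 = 6.36989
Risk in exposed = 2378/3612 = 0.65836; risk in unexposed = 766/3298 = 0.23226; RR = 2.83456
OR/RR = 6.36989 / 2.83456 = 2.24722
The outcome is not rare, so the OR lies further from 1 than the RR.

2.247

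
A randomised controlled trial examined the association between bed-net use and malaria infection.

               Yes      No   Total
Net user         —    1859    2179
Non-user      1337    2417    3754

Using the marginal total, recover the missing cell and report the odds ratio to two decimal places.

The missing cell is in the exposed row: 2179 − 1859 = 320.
So a = 320, b = 1859, c = 1337, d = 2417.
OR = (a·d)/(b·c) = (320 × 2417) / (1859 × 1337) = 773440 / 2485483 = 0.31118

0.31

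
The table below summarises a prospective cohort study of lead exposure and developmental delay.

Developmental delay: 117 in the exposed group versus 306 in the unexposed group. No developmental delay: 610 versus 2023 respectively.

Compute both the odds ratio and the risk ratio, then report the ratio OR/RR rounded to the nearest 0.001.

From the description: a = 117, b = 610, c = 306, d = 2023.
OR = (117·2023)/(610·306) = 236691/186660 = 1.26803
Risk in exposed = 117/727 = 0.16094; risk in unexposed = 306/2329 = 0.13139; RR = 1.22490
OR/RR = 1.26803 / 1.22490 = 1.03522
The outcome is not rare, so the OR lies further from 1 than the RR.

1.035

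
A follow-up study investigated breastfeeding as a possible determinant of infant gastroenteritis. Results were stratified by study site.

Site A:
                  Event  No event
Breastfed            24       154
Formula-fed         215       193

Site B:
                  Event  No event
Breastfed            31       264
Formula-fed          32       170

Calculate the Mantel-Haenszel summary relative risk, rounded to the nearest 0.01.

0.35

RR_MH = Σ(aᵢ·n₀ᵢ/nᵢ) / Σ(cᵢ·n₁ᵢ/nᵢ), with n₁ᵢ = aᵢ+bᵢ (exposed), n₀ᵢ = cᵢ+dᵢ (unexposed), nᵢ = n₁ᵢ+n₀ᵢ.
Stratum 1 (Site A): n₁ = 178, n₀ = 408, n = 586; a·n₀/n = 24·408/586 = 16.7099; c·n₁/n = 215·178/586 = 65.3072
Stratum 2 (Site B): n₁ = 295, n₀ = 202, n = 497; a·n₀/n = 31·202/497 = 12.5996; c·n₁/n = 32·295/497 = 18.9940
RR_MH = (16.7099 + 12.5996) / (65.3072 + 18.9940) = 29.3095 / 84.3011 = 0.34768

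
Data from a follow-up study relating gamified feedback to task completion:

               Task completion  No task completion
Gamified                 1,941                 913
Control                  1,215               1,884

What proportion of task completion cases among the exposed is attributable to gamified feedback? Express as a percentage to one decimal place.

Cells: a = 1941, b = 913, c = 1215, d = 1884.
Risk in exposed = 1941/2854 = 0.68010; risk in unexposed = 1215/3099 = 0.39206.
RR = 0.68010/0.39206 = 1.73467
AR% = (RR − 1)/RR × 100 = (1.73467 − 1)/1.73467 × 100 = 42.3521%

42.4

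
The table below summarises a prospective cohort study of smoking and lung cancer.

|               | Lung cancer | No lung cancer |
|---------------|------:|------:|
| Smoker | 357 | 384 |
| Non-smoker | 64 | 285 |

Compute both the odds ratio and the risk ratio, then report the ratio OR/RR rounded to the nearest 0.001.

1.576

Cells: a = 357, b = 384, c = 64, d = 285.
OR = (357·285)/(384·64) = 101745/24576 = 4.14001
Risk in exposed = 357/741 = 0.48178; risk in unexposed = 64/349 = 0.18338; RR = 2.62721
OR/RR = 4.14001 / 2.62721 = 1.57582
The outcome is not rare, so the OR lies further from 1 than the RR.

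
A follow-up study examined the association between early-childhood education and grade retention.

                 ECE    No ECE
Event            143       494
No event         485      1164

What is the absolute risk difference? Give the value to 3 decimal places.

Reading the table with exposure as columns: a = 143 (ECE, case), b = 485 (ECE, non-case), c = 494 (No ECE, case), d = 1164.
Risk in exposed = 143/628 = 0.227707; risk in unexposed = 494/1658 = 0.297949.
Risk difference = 0.227707 − 0.297949 = -0.070242

-0.070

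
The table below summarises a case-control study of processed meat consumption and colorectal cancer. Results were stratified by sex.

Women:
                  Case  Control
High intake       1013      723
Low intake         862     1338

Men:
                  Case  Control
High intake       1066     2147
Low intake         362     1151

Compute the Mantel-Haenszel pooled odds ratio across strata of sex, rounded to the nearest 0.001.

1.871

OR_MH = Σ(aᵢdᵢ/nᵢ) / Σ(bᵢcᵢ/nᵢ), where nᵢ is the stratum total.
Stratum 1 (Women): n = 3936; a·d/n = 1013·1338/3936 = 344.3582; b·c/n = 723·862/3936 = 158.3399
Stratum 2 (Men): n = 4726; a·d/n = 1066·1151/4726 = 259.6204; b·c/n = 2147·362/4726 = 164.4549
OR_MH = (344.3582 + 259.6204) / (158.3399 + 164.4549) = 603.9786 / 322.7949 = 1.87109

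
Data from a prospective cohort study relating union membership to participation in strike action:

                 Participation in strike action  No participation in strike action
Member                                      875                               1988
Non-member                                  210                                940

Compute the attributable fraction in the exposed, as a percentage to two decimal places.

40.25

Cells: a = 875, b = 1988, c = 210, d = 940.
Risk in exposed = 875/2863 = 0.30562; risk in unexposed = 210/1150 = 0.18261.
RR = 0.30562/0.18261 = 1.67365
AR% = (RR − 1)/RR × 100 = (1.67365 − 1)/1.67365 × 100 = 40.2504%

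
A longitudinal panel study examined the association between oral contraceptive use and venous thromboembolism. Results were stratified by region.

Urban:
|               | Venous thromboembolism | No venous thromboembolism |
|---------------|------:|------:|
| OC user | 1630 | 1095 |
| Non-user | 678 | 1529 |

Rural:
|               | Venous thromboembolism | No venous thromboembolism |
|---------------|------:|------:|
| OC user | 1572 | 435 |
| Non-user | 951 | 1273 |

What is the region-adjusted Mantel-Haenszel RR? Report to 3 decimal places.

RR_MH = Σ(aᵢ·n₀ᵢ/nᵢ) / Σ(cᵢ·n₁ᵢ/nᵢ), with n₁ᵢ = aᵢ+bᵢ (exposed), n₀ᵢ = cᵢ+dᵢ (unexposed), nᵢ = n₁ᵢ+n₀ᵢ.
Stratum 1 (Urban): n₁ = 2725, n₀ = 2207, n = 4932; a·n₀/n = 1630·2207/4932 = 729.4019; c·n₁/n = 678·2725/4932 = 374.6046
Stratum 2 (Rural): n₁ = 2007, n₀ = 2224, n = 4231; a·n₀/n = 1572·2224/4231 = 826.3125; c·n₁/n = 951·2007/4231 = 451.1125
RR_MH = (729.4019 + 826.3125) / (374.6046 + 451.1125) = 1555.7143 / 825.7171 = 1.88408

1.884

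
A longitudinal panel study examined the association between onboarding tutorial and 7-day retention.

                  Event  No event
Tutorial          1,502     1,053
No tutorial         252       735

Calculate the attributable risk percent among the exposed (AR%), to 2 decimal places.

56.57

Cells: a = 1502, b = 1053, c = 252, d = 735.
Risk in exposed = 1502/2555 = 0.58787; risk in unexposed = 252/987 = 0.25532.
RR = 0.58787/0.25532 = 2.30248
AR% = (RR − 1)/RR × 100 = (2.30248 − 1)/2.30248 × 100 = 56.5685%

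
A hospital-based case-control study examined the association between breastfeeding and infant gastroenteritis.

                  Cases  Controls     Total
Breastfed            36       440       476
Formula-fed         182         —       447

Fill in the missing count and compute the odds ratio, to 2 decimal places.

0.12

The missing cell is in the unexposed row: 447 − 182 = 265.
So a = 36, b = 440, c = 182, d = 265.
OR = (a·d)/(b·c) = (36 × 265) / (440 × 182) = 9540 / 80080 = 0.11913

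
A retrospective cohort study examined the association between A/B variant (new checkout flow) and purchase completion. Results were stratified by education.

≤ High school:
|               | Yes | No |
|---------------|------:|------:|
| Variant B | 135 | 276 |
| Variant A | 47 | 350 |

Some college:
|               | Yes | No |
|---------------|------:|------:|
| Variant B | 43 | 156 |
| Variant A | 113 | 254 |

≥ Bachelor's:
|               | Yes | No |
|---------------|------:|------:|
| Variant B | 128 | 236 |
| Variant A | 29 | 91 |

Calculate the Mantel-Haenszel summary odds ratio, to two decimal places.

OR_MH = Σ(aᵢdᵢ/nᵢ) / Σ(bᵢcᵢ/nᵢ), where nᵢ is the stratum total.
Stratum 1 (≤ High school): n = 808; a·d/n = 135·350/808 = 58.4777; b·c/n = 276·47/808 = 16.0545
Stratum 2 (Some college): n = 566; a·d/n = 43·254/566 = 19.2968; b·c/n = 156·113/566 = 31.1449
Stratum 3 (≥ Bachelor's): n = 484; a·d/n = 128·91/484 = 24.0661; b·c/n = 236·29/484 = 14.1405
OR_MH = (58.4777 + 19.2968 + 24.0661) / (16.0545 + 31.1449 + 14.1405) = 101.8407 / 61.3398 = 1.66027

1.66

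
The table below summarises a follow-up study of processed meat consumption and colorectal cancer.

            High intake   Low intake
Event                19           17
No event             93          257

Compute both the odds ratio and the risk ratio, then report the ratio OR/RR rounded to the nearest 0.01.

1.13

Reading the table with exposure as columns: a = 19 (High intake, case), b = 93 (High intake, non-case), c = 17 (Low intake, case), d = 257.
OR = (19·257)/(93·17) = 4883/1581 = 3.08855
Risk in exposed = 19/112 = 0.16964; risk in unexposed = 17/274 = 0.06204; RR = 2.73424
OR/RR = 3.08855 / 2.73424 = 1.12958
The outcome is not rare, so the OR lies further from 1 than the RR.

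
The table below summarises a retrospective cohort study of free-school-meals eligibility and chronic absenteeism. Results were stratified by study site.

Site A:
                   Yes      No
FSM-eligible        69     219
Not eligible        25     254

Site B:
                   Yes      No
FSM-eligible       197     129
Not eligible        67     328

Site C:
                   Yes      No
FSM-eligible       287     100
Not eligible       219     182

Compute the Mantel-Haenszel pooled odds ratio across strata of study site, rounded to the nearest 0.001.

3.779

OR_MH = Σ(aᵢdᵢ/nᵢ) / Σ(bᵢcᵢ/nᵢ), where nᵢ is the stratum total.
Stratum 1 (Site A): n = 567; a·d/n = 69·254/567 = 30.9101; b·c/n = 219·25/567 = 9.6561
Stratum 2 (Site B): n = 721; a·d/n = 197·328/721 = 89.6200; b·c/n = 129·67/721 = 11.9875
Stratum 3 (Site C): n = 788; a·d/n = 287·182/788 = 66.2868; b·c/n = 100·219/788 = 27.7919
OR_MH = (30.9101 + 89.6200 + 66.2868) / (9.6561 + 11.9875 + 27.7919) = 186.8168 / 49.4355 = 3.77900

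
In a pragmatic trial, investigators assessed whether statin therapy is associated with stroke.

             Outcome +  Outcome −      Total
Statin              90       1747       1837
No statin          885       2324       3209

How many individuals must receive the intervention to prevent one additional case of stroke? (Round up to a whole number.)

5

Risk in treated group = 90/1837 = 0.04899; risk in control = 885/3209 = 0.27579.
Absolute risk reduction = 0.27579 − 0.04899 = 0.22679
NNT = 1 / ARR = 1 / 0.22679 = 4.409 → round up → 5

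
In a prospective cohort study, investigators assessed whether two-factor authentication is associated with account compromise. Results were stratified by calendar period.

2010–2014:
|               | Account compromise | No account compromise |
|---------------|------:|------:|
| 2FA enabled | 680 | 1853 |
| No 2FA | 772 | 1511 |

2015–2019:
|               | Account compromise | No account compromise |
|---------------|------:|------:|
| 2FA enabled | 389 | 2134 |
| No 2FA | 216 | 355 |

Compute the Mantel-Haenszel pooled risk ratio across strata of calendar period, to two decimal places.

RR_MH = Σ(aᵢ·n₀ᵢ/nᵢ) / Σ(cᵢ·n₁ᵢ/nᵢ), with n₁ᵢ = aᵢ+bᵢ (exposed), n₀ᵢ = cᵢ+dᵢ (unexposed), nᵢ = n₁ᵢ+n₀ᵢ.
Stratum 1 (2010–2014): n₁ = 2533, n₀ = 2283, n = 4816; a·n₀/n = 680·2283/4816 = 322.3505; c·n₁/n = 772·2533/4816 = 406.0374
Stratum 2 (2015–2019): n₁ = 2523, n₀ = 571, n = 3094; a·n₀/n = 389·571/3094 = 71.7902; c·n₁/n = 216·2523/3094 = 176.1370
RR_MH = (322.3505 + 71.7902) / (406.0374 + 176.1370) = 394.1407 / 582.1744 = 0.67701

0.68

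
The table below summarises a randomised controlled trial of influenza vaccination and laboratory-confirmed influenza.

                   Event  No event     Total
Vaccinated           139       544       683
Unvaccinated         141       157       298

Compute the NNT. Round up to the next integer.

Risk in treated group = 139/683 = 0.20351; risk in control = 141/298 = 0.47315.
Absolute risk reduction = 0.47315 − 0.20351 = 0.26964
NNT = 1 / ARR = 1 / 0.26964 = 3.709 → round up → 4

4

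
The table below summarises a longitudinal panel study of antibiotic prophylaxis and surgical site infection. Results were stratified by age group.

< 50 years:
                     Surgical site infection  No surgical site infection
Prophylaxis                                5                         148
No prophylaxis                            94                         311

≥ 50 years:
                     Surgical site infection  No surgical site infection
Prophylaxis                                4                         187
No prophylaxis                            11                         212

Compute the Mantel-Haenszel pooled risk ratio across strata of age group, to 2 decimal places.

0.19

RR_MH = Σ(aᵢ·n₀ᵢ/nᵢ) / Σ(cᵢ·n₁ᵢ/nᵢ), with n₁ᵢ = aᵢ+bᵢ (exposed), n₀ᵢ = cᵢ+dᵢ (unexposed), nᵢ = n₁ᵢ+n₀ᵢ.
Stratum 1 (< 50 years): n₁ = 153, n₀ = 405, n = 558; a·n₀/n = 5·405/558 = 3.6290; c·n₁/n = 94·153/558 = 25.7742
Stratum 2 (≥ 50 years): n₁ = 191, n₀ = 223, n = 414; a·n₀/n = 4·223/414 = 2.1546; c·n₁/n = 11·191/414 = 5.0749
RR_MH = (3.6290 + 2.1546) / (25.7742 + 5.0749) = 5.7836 / 30.8491 = 0.18748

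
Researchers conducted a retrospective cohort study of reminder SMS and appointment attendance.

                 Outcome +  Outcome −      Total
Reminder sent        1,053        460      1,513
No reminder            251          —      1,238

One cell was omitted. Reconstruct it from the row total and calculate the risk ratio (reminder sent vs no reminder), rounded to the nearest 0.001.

3.433

The missing cell is in the unexposed row: 1238 − 251 = 987.
So a = 1053, b = 460, c = 251, d = 987.
RR = [a/(a+b)] / [c/(c+d)] = (1053/1513) / (251/1238) = 0.69597/0.20275 = 3.43270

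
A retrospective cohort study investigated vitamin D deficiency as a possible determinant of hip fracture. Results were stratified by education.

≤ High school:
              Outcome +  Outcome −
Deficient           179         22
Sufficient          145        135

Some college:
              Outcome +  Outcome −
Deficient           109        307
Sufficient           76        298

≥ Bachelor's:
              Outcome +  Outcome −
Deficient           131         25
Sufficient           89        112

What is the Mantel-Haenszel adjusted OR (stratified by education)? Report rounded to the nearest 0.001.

OR_MH = Σ(aᵢdᵢ/nᵢ) / Σ(bᵢcᵢ/nᵢ), where nᵢ is the stratum total.
Stratum 1 (≤ High school): n = 481; a·d/n = 179·135/481 = 50.2391; b·c/n = 22·145/481 = 6.6320
Stratum 2 (Some college): n = 790; a·d/n = 109·298/790 = 41.1165; b·c/n = 307·76/790 = 29.5342
Stratum 3 (≥ Bachelor's): n = 357; a·d/n = 131·112/357 = 41.0980; b·c/n = 25·89/357 = 6.2325
OR_MH = (50.2391 + 41.1165 + 41.0980) / (6.6320 + 29.5342 + 6.2325) = 132.4536 / 42.3987 = 3.12400

3.124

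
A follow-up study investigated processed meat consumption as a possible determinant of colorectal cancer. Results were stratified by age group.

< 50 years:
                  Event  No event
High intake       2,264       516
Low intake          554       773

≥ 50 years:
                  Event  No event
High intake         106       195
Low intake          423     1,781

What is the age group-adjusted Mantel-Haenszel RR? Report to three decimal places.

RR_MH = Σ(aᵢ·n₀ᵢ/nᵢ) / Σ(cᵢ·n₁ᵢ/nᵢ), with n₁ᵢ = aᵢ+bᵢ (exposed), n₀ᵢ = cᵢ+dᵢ (unexposed), nᵢ = n₁ᵢ+n₀ᵢ.
Stratum 1 (< 50 years): n₁ = 2780, n₀ = 1327, n = 4107; a·n₀/n = 2264·1327/4107 = 731.5140; c·n₁/n = 554·2780/4107 = 374.9988
Stratum 2 (≥ 50 years): n₁ = 301, n₀ = 2204, n = 2505; a·n₀/n = 106·2204/2505 = 93.2631; c·n₁/n = 423·301/2505 = 50.8275
RR_MH = (731.5140 + 93.2631) / (374.9988 + 50.8275) = 824.7771 / 425.8263 = 1.93689

1.937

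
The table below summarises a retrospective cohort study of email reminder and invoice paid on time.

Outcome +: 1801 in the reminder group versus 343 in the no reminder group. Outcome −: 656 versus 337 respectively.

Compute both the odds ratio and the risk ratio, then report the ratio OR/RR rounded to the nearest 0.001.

From the description: a = 1801, b = 656, c = 343, d = 337.
OR = (1801·337)/(656·343) = 606937/225008 = 2.69740
Risk in exposed = 1801/2457 = 0.73301; risk in unexposed = 343/680 = 0.50441; RR = 1.45319
OR/RR = 2.69740 / 1.45319 = 1.85619
The outcome is not rare, so the OR lies further from 1 than the RR.

1.856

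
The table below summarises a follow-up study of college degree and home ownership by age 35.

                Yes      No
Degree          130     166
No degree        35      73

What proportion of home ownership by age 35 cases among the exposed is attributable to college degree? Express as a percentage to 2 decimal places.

26.21

Cells: a = 130, b = 166, c = 35, d = 73.
Risk in exposed = 130/296 = 0.43919; risk in unexposed = 35/108 = 0.32407.
RR = 0.43919/0.32407 = 1.35521
AR% = (RR − 1)/RR × 100 = (1.35521 − 1)/1.35521 × 100 = 26.2108%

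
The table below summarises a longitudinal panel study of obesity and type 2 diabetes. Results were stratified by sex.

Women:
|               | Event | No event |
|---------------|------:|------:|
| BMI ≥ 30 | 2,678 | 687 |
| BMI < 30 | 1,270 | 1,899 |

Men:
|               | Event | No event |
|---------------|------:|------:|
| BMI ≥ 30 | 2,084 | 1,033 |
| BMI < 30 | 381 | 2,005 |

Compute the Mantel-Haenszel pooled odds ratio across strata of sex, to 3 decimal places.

OR_MH = Σ(aᵢdᵢ/nᵢ) / Σ(bᵢcᵢ/nᵢ), where nᵢ is the stratum total.
Stratum 1 (Women): n = 6534; a·d/n = 2678·1899/6534 = 778.3168; b·c/n = 687·1270/6534 = 133.5308
Stratum 2 (Men): n = 5503; a·d/n = 2084·2005/5503 = 759.2986; b·c/n = 1033·381/5503 = 71.5197
OR_MH = (778.3168 + 759.2986) / (133.5308 + 71.5197) = 1537.6154 / 205.0505 = 7.49872

7.499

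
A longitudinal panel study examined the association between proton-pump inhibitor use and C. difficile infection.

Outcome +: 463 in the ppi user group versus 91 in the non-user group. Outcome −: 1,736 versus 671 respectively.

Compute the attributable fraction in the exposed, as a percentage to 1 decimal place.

43.3

From the description: a = 463, b = 1736, c = 91, d = 671.
Risk in exposed = 463/2199 = 0.21055; risk in unexposed = 91/762 = 0.11942.
RR = 0.21055/0.11942 = 1.76307
AR% = (RR − 1)/RR × 100 = (1.76307 − 1)/1.76307 × 100 = 43.2807%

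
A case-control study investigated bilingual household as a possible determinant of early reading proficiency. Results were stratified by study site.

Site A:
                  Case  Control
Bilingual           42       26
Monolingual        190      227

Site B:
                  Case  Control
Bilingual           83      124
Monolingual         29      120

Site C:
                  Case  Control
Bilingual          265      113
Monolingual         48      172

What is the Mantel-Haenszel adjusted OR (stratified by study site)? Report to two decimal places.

4.22

OR_MH = Σ(aᵢdᵢ/nᵢ) / Σ(bᵢcᵢ/nᵢ), where nᵢ is the stratum total.
Stratum 1 (Site A): n = 485; a·d/n = 42·227/485 = 19.6577; b·c/n = 26·190/485 = 10.1856
Stratum 2 (Site B): n = 356; a·d/n = 83·120/356 = 27.9775; b·c/n = 124·29/356 = 10.1011
Stratum 3 (Site C): n = 598; a·d/n = 265·172/598 = 76.2207; b·c/n = 113·48/598 = 9.0702
OR_MH = (19.6577 + 27.9775 + 76.2207) / (10.1856 + 10.1011 + 9.0702) = 123.8560 / 29.3569 = 4.21897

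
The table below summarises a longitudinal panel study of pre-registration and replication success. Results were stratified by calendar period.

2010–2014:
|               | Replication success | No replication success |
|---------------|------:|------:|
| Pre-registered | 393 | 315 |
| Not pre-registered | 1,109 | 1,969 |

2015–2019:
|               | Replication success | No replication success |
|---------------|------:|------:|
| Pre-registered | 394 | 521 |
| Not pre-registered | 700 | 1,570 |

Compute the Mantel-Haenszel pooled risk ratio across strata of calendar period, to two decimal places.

1.47

RR_MH = Σ(aᵢ·n₀ᵢ/nᵢ) / Σ(cᵢ·n₁ᵢ/nᵢ), with n₁ᵢ = aᵢ+bᵢ (exposed), n₀ᵢ = cᵢ+dᵢ (unexposed), nᵢ = n₁ᵢ+n₀ᵢ.
Stratum 1 (2010–2014): n₁ = 708, n₀ = 3078, n = 3786; a·n₀/n = 393·3078/3786 = 319.5071; c·n₁/n = 1109·708/3786 = 207.3883
Stratum 2 (2015–2019): n₁ = 915, n₀ = 2270, n = 3185; a·n₀/n = 394·2270/3185 = 280.8100; c·n₁/n = 700·915/3185 = 201.0989
RR_MH = (319.5071 + 280.8100) / (207.3883 + 201.0989) = 600.3172 / 408.4872 = 1.46961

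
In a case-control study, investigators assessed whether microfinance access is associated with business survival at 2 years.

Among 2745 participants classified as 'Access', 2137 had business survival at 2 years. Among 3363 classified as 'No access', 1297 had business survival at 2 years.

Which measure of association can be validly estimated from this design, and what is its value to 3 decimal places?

5.599

From the description: a = 2137, b = 608, c = 1297, d = 2066.
This is a case-control study: participants were sampled on outcome status, so risks in the source population cannot be estimated directly — relative risk is not valid here. The odds ratio is the appropriate measure.
OR = (a·d)/(b·c) = (2137 × 2066) / (608 × 1297) = 4415042 / 788576 = 5.59875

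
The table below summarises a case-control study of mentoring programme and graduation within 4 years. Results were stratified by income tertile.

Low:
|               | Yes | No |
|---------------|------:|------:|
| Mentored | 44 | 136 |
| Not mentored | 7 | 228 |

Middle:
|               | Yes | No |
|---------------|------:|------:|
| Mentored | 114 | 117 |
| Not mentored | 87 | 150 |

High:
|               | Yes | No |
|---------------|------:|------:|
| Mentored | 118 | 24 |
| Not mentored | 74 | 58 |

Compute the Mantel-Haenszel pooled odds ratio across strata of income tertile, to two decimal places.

OR_MH = Σ(aᵢdᵢ/nᵢ) / Σ(bᵢcᵢ/nᵢ), where nᵢ is the stratum total.
Stratum 1 (Low): n = 415; a·d/n = 44·228/415 = 24.1735; b·c/n = 136·7/415 = 2.2940
Stratum 2 (Middle): n = 468; a·d/n = 114·150/468 = 36.5385; b·c/n = 117·87/468 = 21.7500
Stratum 3 (High): n = 274; a·d/n = 118·58/274 = 24.9781; b·c/n = 24·74/274 = 6.4818
OR_MH = (24.1735 + 36.5385 + 24.9781) / (2.2940 + 21.7500 + 6.4818) = 85.6901 / 30.5257 = 2.80714

2.81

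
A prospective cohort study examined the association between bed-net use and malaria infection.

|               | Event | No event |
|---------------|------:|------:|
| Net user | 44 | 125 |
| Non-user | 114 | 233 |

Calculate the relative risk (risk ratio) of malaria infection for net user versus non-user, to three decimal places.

0.792

Cells: a = 44, b = 125, c = 114, d = 233.
Risk in exposed = 44/169 = 0.26036; risk in unexposed = 114/347 = 0.32853.
RR = 0.26036 / 0.32853 = 0.79248
The risk is 21% lower among the exposed than among the unexposed.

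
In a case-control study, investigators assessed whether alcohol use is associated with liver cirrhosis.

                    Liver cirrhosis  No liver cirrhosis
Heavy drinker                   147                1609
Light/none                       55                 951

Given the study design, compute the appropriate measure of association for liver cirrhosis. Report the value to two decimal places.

Cells: a = 147, b = 1609, c = 55, d = 951.
This is a case-control study: participants were sampled on outcome status, so risks in the source population cannot be estimated directly — relative risk is not valid here. The odds ratio is the appropriate measure.
OR = (a·d)/(b·c) = (147 × 951) / (1609 × 55) = 139797 / 88495 = 1.57972

1.58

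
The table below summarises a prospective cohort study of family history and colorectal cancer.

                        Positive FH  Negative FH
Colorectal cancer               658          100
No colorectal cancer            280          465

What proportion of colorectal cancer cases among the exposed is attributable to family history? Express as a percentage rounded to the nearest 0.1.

74.8

Reading the table with exposure as columns: a = 658 (Positive FH, case), b = 280 (Positive FH, non-case), c = 100 (Negative FH, case), d = 465.
Risk in exposed = 658/938 = 0.70149; risk in unexposed = 100/565 = 0.17699.
RR = 0.70149/0.17699 = 3.96343
AR% = (RR − 1)/RR × 100 = (3.96343 − 1)/3.96343 × 100 = 74.7693%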